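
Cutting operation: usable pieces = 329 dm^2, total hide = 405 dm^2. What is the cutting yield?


81.2%


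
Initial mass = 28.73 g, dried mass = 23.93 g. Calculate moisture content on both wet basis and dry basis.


Moisture lost = 28.73 - 23.93 = 4.80 g
Wet basis MC = 4.80 / 28.73 x 100 = 16.7%
Dry basis MC = 4.80 / 23.93 x 100 = 20.1%


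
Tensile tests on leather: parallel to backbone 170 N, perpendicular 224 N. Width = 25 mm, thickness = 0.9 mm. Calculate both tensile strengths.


Parallel = 7.56 N/mm^2
Perpendicular = 9.96 N/mm^2


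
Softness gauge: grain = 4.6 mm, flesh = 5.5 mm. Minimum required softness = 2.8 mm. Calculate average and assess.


Average = (4.6 + 5.5) / 2 = 5.05 mm
Minimum = 2.8 mm
Meets requirement: Yes


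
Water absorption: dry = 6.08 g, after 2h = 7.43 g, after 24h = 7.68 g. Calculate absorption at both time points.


2h absorption = 22.2%
24h absorption = 26.3%

WA (2h) = (7.43 - 6.08) / 6.08 x 100 = 22.2%
WA (24h) = (7.68 - 6.08) / 6.08 x 100 = 26.3%


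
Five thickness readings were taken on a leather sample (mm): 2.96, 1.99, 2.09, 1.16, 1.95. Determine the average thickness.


2.03 mm

Sum = 2.96 + 1.99 + 2.09 + 1.16 + 1.95 = 10.15
Average = 10.15 / 5 = 2.03 mm


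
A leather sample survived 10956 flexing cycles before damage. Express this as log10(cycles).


4.04


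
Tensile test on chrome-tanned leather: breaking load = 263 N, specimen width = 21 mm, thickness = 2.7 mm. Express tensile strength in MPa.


Cross-section = 21 x 2.7 = 56.7 mm^2
TS = 263 / 56.7 = 4.64 MPa
(1 N/mm^2 = 1 MPa)


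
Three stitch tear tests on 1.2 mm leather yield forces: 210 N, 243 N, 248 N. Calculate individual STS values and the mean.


STS1 = 210 / 1.2 = 175.0 N/mm
STS2 = 243 / 1.2 = 202.5 N/mm
STS3 = 248 / 1.2 = 206.7 N/mm
Mean = (175.0 + 202.5 + 206.7) / 3 = 194.7 N/mm


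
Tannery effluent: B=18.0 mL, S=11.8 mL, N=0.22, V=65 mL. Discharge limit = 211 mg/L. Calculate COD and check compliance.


COD = 167.9 mg/L
Compliant: Yes


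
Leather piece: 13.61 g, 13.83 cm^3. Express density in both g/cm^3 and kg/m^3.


0.984 g/cm^3
984 kg/m^3

Density = 13.61 / 13.83 = 0.984 g/cm^3
Convert: 0.984 x 1000 = 984 kg/m^3


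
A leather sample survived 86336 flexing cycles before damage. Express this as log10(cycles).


4.94

log10(86336) = 4.94


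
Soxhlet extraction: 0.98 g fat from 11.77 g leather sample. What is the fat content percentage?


8.3%


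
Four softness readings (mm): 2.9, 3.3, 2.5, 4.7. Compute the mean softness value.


Sum = 2.9 + 3.3 + 2.5 + 4.7
Mean = 13.4 / 4 = 3.35 mm


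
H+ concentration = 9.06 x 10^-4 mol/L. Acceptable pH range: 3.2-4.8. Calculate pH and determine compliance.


pH = -log10(9.06 x 10^-4) = 3.04
Range: 3.2 to 4.8
Compliant: No


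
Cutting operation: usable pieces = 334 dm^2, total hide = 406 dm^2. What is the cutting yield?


82.3%


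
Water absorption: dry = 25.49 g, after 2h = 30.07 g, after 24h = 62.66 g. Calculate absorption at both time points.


WA (2h) = (30.07 - 25.49) / 25.49 x 100 = 18.0%
WA (24h) = (62.66 - 25.49) / 25.49 x 100 = 145.8%


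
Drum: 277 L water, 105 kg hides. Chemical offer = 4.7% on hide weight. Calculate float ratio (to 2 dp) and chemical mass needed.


Float ratio = 277 / 105 = 2.64
Chemical = 105 x 4.7 / 100 = 4.935 kg


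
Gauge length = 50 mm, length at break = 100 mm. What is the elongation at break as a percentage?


100.0%


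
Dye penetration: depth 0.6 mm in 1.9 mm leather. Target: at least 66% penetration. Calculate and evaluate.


Penetration = 31.6%
Meets target: No

Penetration = 0.6 / 1.9 x 100 = 31.6%
Target: 66%
Meets target: No


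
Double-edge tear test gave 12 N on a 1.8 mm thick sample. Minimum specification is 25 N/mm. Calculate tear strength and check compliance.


Tear strength = 12 / 1.8 = 6.7 N/mm
Required minimum = 25 N/mm
Compliant: No


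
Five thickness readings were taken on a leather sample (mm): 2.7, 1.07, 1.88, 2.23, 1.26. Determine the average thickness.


1.83 mm

Sum = 2.7 + 1.07 + 1.88 + 2.23 + 1.26 = 9.14
Average = 9.14 / 5 = 1.83 mm


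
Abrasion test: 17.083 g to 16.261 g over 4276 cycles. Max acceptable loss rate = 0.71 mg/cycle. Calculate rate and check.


Loss = 17.083 - 16.261 = 0.822 g
Rate = 0.822 g / 4276 cycles x 1000 = 0.192 mg/cycle
Max = 0.71 mg/cycle
Passes: Yes


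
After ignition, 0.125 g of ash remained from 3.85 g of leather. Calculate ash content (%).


3.25%

Ash% = 0.125 / 3.85 x 100
Ash% = 3.25%


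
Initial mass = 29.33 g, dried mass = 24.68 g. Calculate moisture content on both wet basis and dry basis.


Moisture lost = 29.33 - 24.68 = 4.65 g
Wet basis MC = 4.65 / 29.33 x 100 = 15.9%
Dry basis MC = 4.65 / 24.68 x 100 = 18.8%


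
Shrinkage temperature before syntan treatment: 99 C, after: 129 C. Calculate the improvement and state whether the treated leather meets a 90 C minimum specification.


Improvement = 129 - 99 = 30 C
Spec check: 129 C >= 90 C? Yes


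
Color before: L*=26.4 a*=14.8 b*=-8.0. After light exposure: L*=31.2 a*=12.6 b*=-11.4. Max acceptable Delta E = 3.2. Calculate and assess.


Delta E = 6.28
Passes: No


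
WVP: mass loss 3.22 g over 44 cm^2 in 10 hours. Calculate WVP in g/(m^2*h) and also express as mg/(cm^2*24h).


WVP = 3.22 / (44 x 10) x 10000 = 73.18 g/(m^2*h)
Mass loss in mg = 3.22 x 1000 = 3220 mg
Per cm^2 per 24h in mg: 3220 x 24 / (44 x 10) = 77280 / 440 = 175.64 mg/(cm^2*24h)


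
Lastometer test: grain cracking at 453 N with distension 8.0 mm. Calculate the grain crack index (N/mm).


56.6 N/mm

Grain crack index = force / distension
Index = 453 / 8.0 = 56.6 N/mm


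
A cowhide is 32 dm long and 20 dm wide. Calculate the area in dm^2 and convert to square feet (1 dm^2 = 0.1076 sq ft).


Area = 32 x 20 = 640 dm^2
Conversion: 640 x 0.1076 = 68.86 sq ft


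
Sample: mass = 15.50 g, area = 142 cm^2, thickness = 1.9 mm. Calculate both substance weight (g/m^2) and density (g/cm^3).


SW = 15.50 / 142 x 10000 = 1091.5 g/m^2
Volume = 142 x 1.9 / 10 = 26.98 cm^3
Density = 15.50 / 26.98 = 0.574 g/cm^3


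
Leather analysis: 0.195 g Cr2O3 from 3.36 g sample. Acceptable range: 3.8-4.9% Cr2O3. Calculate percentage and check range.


Cr2O3 = 5.80%
Within range: No


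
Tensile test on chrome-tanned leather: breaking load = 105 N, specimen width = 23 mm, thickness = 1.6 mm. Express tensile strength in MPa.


2.85 MPa

Cross-section = 23 x 1.6 = 36.8 mm^2
TS = 105 / 36.8 = 2.85 MPa
(1 N/mm^2 = 1 MPa)


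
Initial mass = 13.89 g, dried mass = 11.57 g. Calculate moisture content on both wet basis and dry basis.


Wet basis = 16.7%
Dry basis = 20.1%

Moisture lost = 13.89 - 11.57 = 2.32 g
Wet basis MC = 2.32 / 13.89 x 100 = 16.7%
Dry basis MC = 2.32 / 11.57 x 100 = 20.1%


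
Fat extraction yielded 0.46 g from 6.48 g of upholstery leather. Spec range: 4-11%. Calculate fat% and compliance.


Fat content = 7.1%
Compliant: Yes

Fat% = 0.46 / 6.48 x 100 = 7.1%
Spec range: 4-11%
Compliant: Yes


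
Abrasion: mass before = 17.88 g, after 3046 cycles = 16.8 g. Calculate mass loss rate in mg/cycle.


0.355 mg/cycle

Mass loss = 17.88 - 16.8 = 1.080 g
Rate = 1.080 / 3046 x 1000 = 0.355 mg/cycle


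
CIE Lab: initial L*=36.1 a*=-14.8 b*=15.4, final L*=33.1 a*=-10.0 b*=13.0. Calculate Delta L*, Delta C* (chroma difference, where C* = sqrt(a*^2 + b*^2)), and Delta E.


Delta L* = 33.1 - 36.1 = -3.0
C1* = sqrt((-14.8)^2 + (15.4)^2) = 21.359
C2* = sqrt((-10.0)^2 + (13.0)^2) = 16.401
Delta C* = 16.401 - 21.359 = -4.96
Delta E = sqrt((-3.0)^2 + (4.8)^2 + (-2.4)^2) = 6.15


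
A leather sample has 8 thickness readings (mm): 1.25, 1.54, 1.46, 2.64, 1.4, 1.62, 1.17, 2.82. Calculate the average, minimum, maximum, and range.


Average = 1.74 mm
Min = 1.17 mm
Max = 2.82 mm
Range = 1.65 mm


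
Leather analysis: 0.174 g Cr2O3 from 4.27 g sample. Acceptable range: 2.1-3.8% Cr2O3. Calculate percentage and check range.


Cr2O3% = 0.174 / 4.27 x 100 = 4.07%
Acceptable range: 2.1 to 3.8%
Within range: No


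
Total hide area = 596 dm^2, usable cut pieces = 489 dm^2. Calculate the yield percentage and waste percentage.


Yield = 489 / 596 x 100 = 82.0%
Waste = 596 - 489 = 107 dm^2
Waste% = 100 - 82.0 = 18.0%


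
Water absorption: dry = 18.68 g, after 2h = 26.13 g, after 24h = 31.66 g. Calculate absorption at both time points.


2h absorption = 39.9%
24h absorption = 69.5%


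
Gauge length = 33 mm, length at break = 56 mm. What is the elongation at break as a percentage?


69.7%

Extension = 56 - 33 = 23 mm
Elongation = 23 / 33 x 100 = 69.7%


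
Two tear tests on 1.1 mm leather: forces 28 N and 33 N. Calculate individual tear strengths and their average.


Tear 1 = 25.5 N/mm
Tear 2 = 30.0 N/mm
Average = 27.8 N/mm


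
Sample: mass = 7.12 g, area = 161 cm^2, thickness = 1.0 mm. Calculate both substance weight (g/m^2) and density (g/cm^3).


Substance weight = 442.2 g/m^2
Density = 0.442 g/cm^3


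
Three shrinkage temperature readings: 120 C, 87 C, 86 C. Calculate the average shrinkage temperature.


97.7 C

Average = (120 + 87 + 86) / 3
Average = 293 / 3 = 97.7 C


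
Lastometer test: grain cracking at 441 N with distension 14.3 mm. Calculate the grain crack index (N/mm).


Grain crack index = force / distension
Index = 441 / 14.3 = 30.8 N/mm


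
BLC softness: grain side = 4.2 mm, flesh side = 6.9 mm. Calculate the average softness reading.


Average = (4.2 + 6.9) / 2
Average = 5.55 mm


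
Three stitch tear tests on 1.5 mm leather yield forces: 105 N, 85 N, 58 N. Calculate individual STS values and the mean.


STS1 = 70.0 N/mm
STS2 = 56.7 N/mm
STS3 = 38.7 N/mm
Mean = 55.1 N/mm


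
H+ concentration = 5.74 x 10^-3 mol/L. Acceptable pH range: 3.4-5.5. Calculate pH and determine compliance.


pH = -log10(5.74 x 10^-3) = 2.24
Range: 3.4 to 5.5
Compliant: No


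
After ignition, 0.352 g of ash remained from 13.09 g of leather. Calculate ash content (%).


Ash% = 0.352 / 13.09 x 100
Ash% = 2.69%


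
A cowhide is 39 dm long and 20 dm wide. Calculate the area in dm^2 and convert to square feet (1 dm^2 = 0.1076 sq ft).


780 dm^2
83.93 sq ft

Area = 39 x 20 = 780 dm^2
Conversion: 780 x 0.1076 = 83.93 sq ft


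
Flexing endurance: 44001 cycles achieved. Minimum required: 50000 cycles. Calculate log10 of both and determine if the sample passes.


log10(44001) = 4.64
log10(50000) = 4.70
Passes: No


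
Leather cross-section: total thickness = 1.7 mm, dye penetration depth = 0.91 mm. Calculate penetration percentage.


53.5%


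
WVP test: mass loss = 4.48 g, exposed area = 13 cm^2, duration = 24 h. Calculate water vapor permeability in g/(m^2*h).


WVP = mass_loss / (area x time) x 10000
WVP = 4.48 / (13 x 24) x 10000
WVP = 4.48 / 312 x 10000 = 143.59 g/(m^2*h)


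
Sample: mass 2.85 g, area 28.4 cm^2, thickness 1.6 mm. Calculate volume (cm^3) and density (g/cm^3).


Thickness in cm = 1.6 / 10 = 0.16 cm
Volume = 28.4 x 0.16 = 4.544 cm^3
Density = 2.85 / 4.544 = 0.627 g/cm^3


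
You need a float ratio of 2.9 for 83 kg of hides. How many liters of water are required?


240.7 L

Water = hide weight x target ratio
Water = 83 x 2.9 = 240.7 L


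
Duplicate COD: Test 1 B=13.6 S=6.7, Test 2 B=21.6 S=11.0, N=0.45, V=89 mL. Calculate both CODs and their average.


COD1 = 279.1 mg/L
COD2 = 428.8 mg/L
Average = 354.0 mg/L

COD1 = (13.6 - 6.7) x 0.45 x 8000 / 89 = 279.1 mg/L
COD2 = (21.6 - 11.0) x 0.45 x 8000 / 89 = 428.8 mg/L
Average = (279.1 + 428.8) / 2 = 354.0 mg/L


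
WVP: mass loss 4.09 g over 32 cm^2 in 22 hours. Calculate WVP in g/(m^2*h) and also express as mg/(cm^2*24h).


WVP = 4.09 / (32 x 22) x 10000 = 58.10 g/(m^2*h)
Mass loss in mg = 4.09 x 1000 = 4090 mg
Per cm^2 per 24h in mg: 4090 x 24 / (32 x 22) = 98160 / 704 = 139.43 mg/(cm^2*24h)


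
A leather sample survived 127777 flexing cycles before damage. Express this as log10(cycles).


log10(127777) = 5.11


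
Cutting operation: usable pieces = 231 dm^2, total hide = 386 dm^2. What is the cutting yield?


Yield = usable / total x 100
Yield = 231 / 386 x 100 = 59.8%


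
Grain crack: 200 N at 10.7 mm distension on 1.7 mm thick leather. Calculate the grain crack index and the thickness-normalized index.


Crack index = 200 / 10.7 = 18.7 N/mm
Normalized = 18.7 / 1.7 = 11.0 N/mm per mm


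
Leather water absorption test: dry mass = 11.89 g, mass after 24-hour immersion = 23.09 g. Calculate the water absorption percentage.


94.2%

Water absorbed = 23.09 - 11.89 = 11.20 g
WA% = 11.20 / 11.89 x 100 = 94.2%


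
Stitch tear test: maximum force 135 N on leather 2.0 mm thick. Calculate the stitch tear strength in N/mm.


Stitch tear strength = force / thickness
STS = 135 / 2.0 = 67.5 N/mm


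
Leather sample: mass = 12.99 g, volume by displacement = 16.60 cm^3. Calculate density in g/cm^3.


Density = mass / volume
Density = 12.99 / 16.60 = 0.783 g/cm^3


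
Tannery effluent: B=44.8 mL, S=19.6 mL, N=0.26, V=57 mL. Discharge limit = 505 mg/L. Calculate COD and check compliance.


COD = 919.6 mg/L
Compliant: No

COD = (44.8 - 19.6) x 0.26 x 8000 / 57 = 919.6 mg/L
Limit: 505 mg/L
Compliant: No


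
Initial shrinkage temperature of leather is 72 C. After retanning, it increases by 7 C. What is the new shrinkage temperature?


79 C

New Ts = 72 + 7 = 79 C


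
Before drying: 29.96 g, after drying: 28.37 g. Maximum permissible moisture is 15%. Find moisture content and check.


Moisture content = 5.3%
Acceptable: Yes

MC = (29.96 - 28.37) / 29.96 x 100 = 5.3%
Maximum: 15%
Acceptable: Yes


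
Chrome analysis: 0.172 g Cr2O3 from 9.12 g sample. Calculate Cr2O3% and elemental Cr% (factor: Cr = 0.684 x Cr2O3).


Cr2O3 = 1.89%
Cr = 1.29%


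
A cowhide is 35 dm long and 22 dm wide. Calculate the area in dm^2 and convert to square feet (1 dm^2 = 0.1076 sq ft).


770 dm^2
82.85 sq ft


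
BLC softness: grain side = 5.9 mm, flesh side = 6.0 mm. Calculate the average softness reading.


Average = (5.9 + 6.0) / 2
Average = 5.95 mm


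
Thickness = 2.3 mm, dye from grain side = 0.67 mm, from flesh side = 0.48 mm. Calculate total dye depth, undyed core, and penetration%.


Total dyed = 1.15 mm
Undyed core = 1.15 mm
Penetration = 50.0%


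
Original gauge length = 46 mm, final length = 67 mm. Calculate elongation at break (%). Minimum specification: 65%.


Elongation = 45.7%
Meets spec: No


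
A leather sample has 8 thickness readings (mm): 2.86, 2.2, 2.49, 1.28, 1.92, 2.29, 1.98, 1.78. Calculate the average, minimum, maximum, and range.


Sum = 16.80
Average = 16.80 / 8 = 2.10 mm
Minimum = 1.28 mm
Maximum = 2.86 mm
Range = 2.86 - 1.28 = 1.58 mm


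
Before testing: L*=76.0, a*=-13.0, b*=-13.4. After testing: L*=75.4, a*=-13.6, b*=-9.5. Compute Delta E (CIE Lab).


Delta E = 3.99


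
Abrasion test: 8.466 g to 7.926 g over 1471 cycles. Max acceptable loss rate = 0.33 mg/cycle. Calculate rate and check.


Rate = 0.367 mg/cycle
Passes: No

Loss = 8.466 - 7.926 = 0.540 g
Rate = 0.540 g / 1471 cycles x 1000 = 0.367 mg/cycle
Max = 0.33 mg/cycle
Passes: No


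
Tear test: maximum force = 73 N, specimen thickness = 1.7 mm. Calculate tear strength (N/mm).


Tear strength = force / thickness
Tear = 73 / 1.7 = 42.9 N/mm


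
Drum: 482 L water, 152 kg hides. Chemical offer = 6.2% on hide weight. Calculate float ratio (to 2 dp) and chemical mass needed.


Float ratio = 482 / 152 = 3.17
Chemical = 152 x 6.2 / 100 = 9.424 kg


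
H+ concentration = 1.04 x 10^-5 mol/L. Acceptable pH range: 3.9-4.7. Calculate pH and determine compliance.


pH = 4.98
Compliant: No


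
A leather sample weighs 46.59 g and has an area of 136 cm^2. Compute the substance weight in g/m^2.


Substance weight = mass / area x 10000
SW = 46.59 / 136 x 10000
SW = 3425.7 g/m^2


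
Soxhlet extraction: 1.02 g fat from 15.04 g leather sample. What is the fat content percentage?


Fat content = 1.02 / 15.04 x 100
Fat = 6.8%


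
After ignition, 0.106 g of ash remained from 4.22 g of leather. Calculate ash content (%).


Ash% = 0.106 / 4.22 x 100
Ash% = 2.51%


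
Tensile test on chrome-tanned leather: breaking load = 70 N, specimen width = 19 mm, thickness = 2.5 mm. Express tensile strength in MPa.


1.47 MPa

Cross-section = 19 x 2.5 = 47.5 mm^2
TS = 70 / 47.5 = 1.47 MPa
(1 N/mm^2 = 1 MPa)


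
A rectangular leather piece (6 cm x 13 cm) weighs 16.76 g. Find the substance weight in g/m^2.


Area = 6 x 13 = 78 cm^2
SW = 16.76 / 78 x 10000 = 2148.7 g/m^2


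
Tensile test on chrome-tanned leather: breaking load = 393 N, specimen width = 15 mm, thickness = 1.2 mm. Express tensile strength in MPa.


Cross-section = 15 x 1.2 = 18.0 mm^2
TS = 393 / 18.0 = 21.83 MPa
(1 N/mm^2 = 1 MPa)


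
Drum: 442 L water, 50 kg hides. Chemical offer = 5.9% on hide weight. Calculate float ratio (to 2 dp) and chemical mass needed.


Float ratio = 442 / 50 = 8.84
Chemical = 50 x 5.9 / 100 = 2.95 kg


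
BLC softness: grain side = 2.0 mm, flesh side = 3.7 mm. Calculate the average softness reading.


2.85 mm


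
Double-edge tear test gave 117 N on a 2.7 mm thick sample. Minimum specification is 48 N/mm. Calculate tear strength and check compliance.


Tear strength = 117 / 2.7 = 43.3 N/mm
Required minimum = 48 N/mm
Compliant: No


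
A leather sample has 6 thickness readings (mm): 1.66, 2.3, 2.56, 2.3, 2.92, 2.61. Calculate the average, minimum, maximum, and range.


Average = 2.39 mm
Min = 1.66 mm
Max = 2.92 mm
Range = 1.26 mm


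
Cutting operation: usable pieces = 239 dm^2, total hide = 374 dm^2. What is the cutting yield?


63.9%

Yield = usable / total x 100
Yield = 239 / 374 x 100 = 63.9%


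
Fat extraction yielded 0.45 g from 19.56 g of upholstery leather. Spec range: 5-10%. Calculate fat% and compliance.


Fat% = 0.45 / 19.56 x 100 = 2.3%
Spec range: 5-10%
Compliant: No


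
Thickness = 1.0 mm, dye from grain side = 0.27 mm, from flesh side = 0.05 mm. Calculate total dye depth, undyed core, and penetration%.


Total dyed = 0.27 + 0.05 = 0.32 mm
Undyed core = 1.0 - 0.32 = 0.68 mm
Penetration = 0.32 / 1.0 x 100 = 32.0%


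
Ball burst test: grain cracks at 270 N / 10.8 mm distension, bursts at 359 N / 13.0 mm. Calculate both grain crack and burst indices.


Crack index = 270 / 10.8 = 25.0 N/mm
Burst index = 359 / 13.0 = 27.6 N/mm


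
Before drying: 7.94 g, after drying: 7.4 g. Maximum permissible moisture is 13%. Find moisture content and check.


Moisture content = 6.8%
Acceptable: Yes


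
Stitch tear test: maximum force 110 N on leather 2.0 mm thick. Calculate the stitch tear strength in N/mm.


55.0 N/mm

Stitch tear strength = force / thickness
STS = 110 / 2.0 = 55.0 N/mm


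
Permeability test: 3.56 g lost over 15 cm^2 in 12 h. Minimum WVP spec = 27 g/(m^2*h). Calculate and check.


WVP = 3.56 / (15 x 12) x 10000 = 197.78 g/(m^2*h)
Minimum: 27 g/(m^2*h)
Meets spec: Yes


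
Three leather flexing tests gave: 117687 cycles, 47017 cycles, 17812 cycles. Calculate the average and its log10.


Average = 60839 cycles
log10 = 4.78


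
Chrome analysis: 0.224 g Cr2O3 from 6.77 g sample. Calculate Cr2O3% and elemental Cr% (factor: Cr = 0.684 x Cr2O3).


Cr2O3 = 3.31%
Cr = 2.26%

Cr2O3% = 0.224 / 6.77 x 100 = 3.31%
Cr% = 3.31 x 0.684 = 2.26%


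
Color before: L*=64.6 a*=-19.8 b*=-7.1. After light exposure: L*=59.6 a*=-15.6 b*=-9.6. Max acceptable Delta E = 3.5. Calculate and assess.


Delta E = 6.99
Passes: No

dL = -5.0, da = 4.2, db = -2.5
dE = sqrt((-5.0)^2 + (4.2)^2 + (-2.5)^2) = 6.99
Max = 3.5
Passes: No


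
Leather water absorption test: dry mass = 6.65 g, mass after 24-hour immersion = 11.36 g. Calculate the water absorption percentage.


70.8%


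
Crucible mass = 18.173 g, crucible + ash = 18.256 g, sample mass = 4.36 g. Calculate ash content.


Ash mass = 0.083 g
Ash content = 1.90%


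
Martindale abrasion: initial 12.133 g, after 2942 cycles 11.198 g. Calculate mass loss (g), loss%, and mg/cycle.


Loss = 12.133 - 11.198 = 0.935 g
Loss% = 0.935 / 12.133 x 100 = 7.71%
Rate = 0.935 / 2942 x 1000 = 0.318 mg/cycle


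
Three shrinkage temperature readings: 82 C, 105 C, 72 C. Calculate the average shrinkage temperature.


86.3 C


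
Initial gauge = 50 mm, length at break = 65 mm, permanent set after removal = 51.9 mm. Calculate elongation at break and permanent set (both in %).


Elongation at break = (65 - 50) / 50 x 100 = 30.0%
Permanent set = (51.9 - 50) / 50 x 100 = 3.8%


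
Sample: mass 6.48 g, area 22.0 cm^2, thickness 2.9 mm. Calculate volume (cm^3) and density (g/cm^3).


Thickness in cm = 2.9 / 10 = 0.29 cm
Volume = 22.0 x 0.29 = 6.380 cm^3
Density = 6.48 / 6.380 = 1.016 g/cm^3


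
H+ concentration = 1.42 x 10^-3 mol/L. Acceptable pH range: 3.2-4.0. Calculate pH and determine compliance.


pH = -log10(1.42 x 10^-3) = 2.85
Range: 3.2 to 4.0
Compliant: No


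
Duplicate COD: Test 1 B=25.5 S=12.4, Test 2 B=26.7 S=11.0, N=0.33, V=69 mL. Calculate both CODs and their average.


COD1 = 501.2 mg/L
COD2 = 600.7 mg/L
Average = 551.0 mg/L

COD1 = (25.5 - 12.4) x 0.33 x 8000 / 69 = 501.2 mg/L
COD2 = (26.7 - 11.0) x 0.33 x 8000 / 69 = 600.7 mg/L
Average = (501.2 + 600.7) / 2 = 551.0 mg/L


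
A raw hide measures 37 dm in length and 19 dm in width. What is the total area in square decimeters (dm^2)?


703 dm^2


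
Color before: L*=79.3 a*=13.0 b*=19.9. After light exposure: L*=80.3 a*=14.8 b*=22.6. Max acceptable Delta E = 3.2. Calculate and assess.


dL = 1.0, da = 1.8, db = 2.7
dE = sqrt((1.0)^2 + (1.8)^2 + (2.7)^2) = 3.40
Max = 3.2
Passes: No


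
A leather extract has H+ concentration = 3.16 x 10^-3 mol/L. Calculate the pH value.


pH = 2.50

pH = -log10[H+]
pH = -log10(3.16 x 10^-3) = 2.50


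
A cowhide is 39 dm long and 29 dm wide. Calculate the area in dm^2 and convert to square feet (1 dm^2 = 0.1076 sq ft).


Area = 39 x 29 = 1131 dm^2
Conversion: 1131 x 0.1076 = 121.70 sq ft


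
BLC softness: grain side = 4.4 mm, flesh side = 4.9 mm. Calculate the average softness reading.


4.65 mm

Average = (4.4 + 4.9) / 2
Average = 4.65 mm


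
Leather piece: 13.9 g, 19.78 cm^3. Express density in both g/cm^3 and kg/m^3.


0.703 g/cm^3
703 kg/m^3


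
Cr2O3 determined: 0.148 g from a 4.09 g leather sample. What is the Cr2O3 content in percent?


3.62%

Cr2O3% = 0.148 / 4.09 x 100
Cr2O3% = 3.62%


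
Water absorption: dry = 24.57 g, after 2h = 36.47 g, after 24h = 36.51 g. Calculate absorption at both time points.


WA (2h) = (36.47 - 24.57) / 24.57 x 100 = 48.4%
WA (24h) = (36.51 - 24.57) / 24.57 x 100 = 48.6%


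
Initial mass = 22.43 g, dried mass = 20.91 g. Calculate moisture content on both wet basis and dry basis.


Wet basis = 6.8%
Dry basis = 7.3%

Moisture lost = 22.43 - 20.91 = 1.52 g
Wet basis MC = 1.52 / 22.43 x 100 = 6.8%
Dry basis MC = 1.52 / 20.91 x 100 = 7.3%


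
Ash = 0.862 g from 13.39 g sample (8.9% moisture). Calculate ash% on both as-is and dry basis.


As-is ash% = 0.862 / 13.39 x 100 = 6.44%
Dry mass = 13.39 x (100 - 8.9) / 100 = 12.19829 g
Dry-basis ash% = 0.862 / 12.19829 x 100 = 7.07%


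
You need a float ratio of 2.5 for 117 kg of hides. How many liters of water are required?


292.5 L

Water = hide weight x target ratio
Water = 117 x 2.5 = 292.5 L


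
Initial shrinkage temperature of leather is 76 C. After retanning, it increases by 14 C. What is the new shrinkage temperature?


New Ts = 76 + 14 = 90 C


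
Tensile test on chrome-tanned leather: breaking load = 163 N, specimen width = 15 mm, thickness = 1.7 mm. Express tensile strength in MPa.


Cross-section = 15 x 1.7 = 25.5 mm^2
TS = 163 / 25.5 = 6.39 MPa
(1 N/mm^2 = 1 MPa)


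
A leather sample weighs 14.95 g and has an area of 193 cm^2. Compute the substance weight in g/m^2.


774.6 g/m^2


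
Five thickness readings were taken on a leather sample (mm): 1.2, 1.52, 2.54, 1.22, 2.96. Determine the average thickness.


1.89 mm


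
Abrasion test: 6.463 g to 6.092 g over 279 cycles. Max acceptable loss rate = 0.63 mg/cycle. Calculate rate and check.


Rate = 1.330 mg/cycle
Passes: No


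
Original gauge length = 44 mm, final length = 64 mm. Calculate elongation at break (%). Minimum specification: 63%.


Extension = 64 - 44 = 20 mm
Elongation = 20 / 44 x 100 = 45.5%
Minimum required: 63%
Meets specification: No


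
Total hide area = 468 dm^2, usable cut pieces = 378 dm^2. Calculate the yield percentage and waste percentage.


Yield = 378 / 468 x 100 = 80.8%
Waste = 468 - 378 = 90 dm^2
Waste% = 100 - 80.8 = 19.2%


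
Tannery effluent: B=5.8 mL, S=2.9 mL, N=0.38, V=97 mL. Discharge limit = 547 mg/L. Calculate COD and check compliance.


COD = 90.9 mg/L
Compliant: Yes

COD = (5.8 - 2.9) x 0.38 x 8000 / 97 = 90.9 mg/L
Limit: 547 mg/L
Compliant: Yes


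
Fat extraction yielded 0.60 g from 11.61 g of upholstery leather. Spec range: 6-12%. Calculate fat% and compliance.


Fat% = 0.60 / 11.61 x 100 = 5.2%
Spec range: 6-12%
Compliant: No


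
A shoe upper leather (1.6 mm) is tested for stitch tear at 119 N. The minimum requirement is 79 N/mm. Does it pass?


STS = 74.4 N/mm
Passes: No


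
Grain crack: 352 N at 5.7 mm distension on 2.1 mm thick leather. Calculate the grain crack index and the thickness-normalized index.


Crack index = 61.8 N/mm
Normalized index = 29.4 N/mm per mm

Crack index = 352 / 5.7 = 61.8 N/mm
Normalized = 61.8 / 2.1 = 29.4 N/mm per mm


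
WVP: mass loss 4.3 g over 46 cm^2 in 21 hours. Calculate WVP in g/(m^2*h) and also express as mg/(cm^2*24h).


WVP = 44.51 g/(m^2*h)
Daily rate = 106.83 mg/(cm^2*24h)

WVP = 4.3 / (46 x 21) x 10000 = 44.51 g/(m^2*h)
Mass loss in mg = 4.3 x 1000 = 4300 mg
Per cm^2 per 24h in mg: 4300 x 24 / (46 x 21) = 103200 / 966 = 106.83 mg/(cm^2*24h)


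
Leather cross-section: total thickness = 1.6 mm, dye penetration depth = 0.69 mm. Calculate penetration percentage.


Penetration% = 0.69 / 1.6 x 100
Penetration = 43.1%


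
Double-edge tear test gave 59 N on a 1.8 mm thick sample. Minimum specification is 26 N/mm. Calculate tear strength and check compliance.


Tear strength = 59 / 1.8 = 32.8 N/mm
Required minimum = 26 N/mm
Compliant: Yes


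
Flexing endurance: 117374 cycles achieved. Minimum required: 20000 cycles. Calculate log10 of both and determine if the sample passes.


log10(117374) = 5.07
log10(20000) = 4.30
Passes: Yes


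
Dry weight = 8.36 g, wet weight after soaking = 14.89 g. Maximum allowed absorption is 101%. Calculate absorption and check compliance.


Absorption = 78.1%
Compliant: Yes

WA = (14.89 - 8.36) / 8.36 x 100 = 78.1%
Maximum allowed: 101%
Compliant: Yes


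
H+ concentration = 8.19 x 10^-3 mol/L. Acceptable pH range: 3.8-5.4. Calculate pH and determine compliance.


pH = -log10(8.19 x 10^-3) = 2.09
Range: 3.8 to 5.4
Compliant: No


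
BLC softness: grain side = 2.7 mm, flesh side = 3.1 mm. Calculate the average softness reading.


Average = (2.7 + 3.1) / 2
Average = 2.90 mm


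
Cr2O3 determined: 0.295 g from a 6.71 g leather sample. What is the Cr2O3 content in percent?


Cr2O3% = 0.295 / 6.71 x 100
Cr2O3% = 4.40%


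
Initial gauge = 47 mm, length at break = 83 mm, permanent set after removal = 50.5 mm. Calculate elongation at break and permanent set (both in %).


Elongation at break = 76.6%
Permanent set = 7.4%

Elongation at break = (83 - 47) / 47 x 100 = 76.6%
Permanent set = (50.5 - 47) / 47 x 100 = 7.4%


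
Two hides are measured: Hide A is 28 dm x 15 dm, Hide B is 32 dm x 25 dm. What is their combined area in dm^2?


Hide A area = 28 x 15 = 420 dm^2
Hide B area = 32 x 25 = 800 dm^2
Total = 420 + 800 = 1220 dm^2


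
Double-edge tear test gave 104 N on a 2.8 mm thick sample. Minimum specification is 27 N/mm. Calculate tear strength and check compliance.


Tear strength = 104 / 2.8 = 37.1 N/mm
Required minimum = 27 N/mm
Compliant: Yes


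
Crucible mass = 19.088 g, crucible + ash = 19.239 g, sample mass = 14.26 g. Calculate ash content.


Ash mass = 0.151 g
Ash content = 1.06%


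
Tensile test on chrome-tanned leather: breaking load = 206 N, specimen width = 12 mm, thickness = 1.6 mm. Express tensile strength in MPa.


Cross-section = 12 x 1.6 = 19.2 mm^2
TS = 206 / 19.2 = 10.73 MPa
(1 N/mm^2 = 1 MPa)


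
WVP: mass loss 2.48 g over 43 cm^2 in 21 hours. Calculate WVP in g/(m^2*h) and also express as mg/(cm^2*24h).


WVP = 2.48 / (43 x 21) x 10000 = 27.46 g/(m^2*h)
Mass loss in mg = 2.48 x 1000 = 2480 mg
Per cm^2 per 24h in mg: 2480 x 24 / (43 x 21) = 59520 / 903 = 65.91 mg/(cm^2*24h)


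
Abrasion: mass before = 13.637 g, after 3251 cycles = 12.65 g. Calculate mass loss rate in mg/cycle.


Mass loss = 13.637 - 12.65 = 0.987 g
Rate = 0.987 / 3251 x 1000 = 0.304 mg/cycle


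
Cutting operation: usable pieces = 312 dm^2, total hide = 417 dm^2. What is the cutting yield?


Yield = usable / total x 100
Yield = 312 / 417 x 100 = 74.8%


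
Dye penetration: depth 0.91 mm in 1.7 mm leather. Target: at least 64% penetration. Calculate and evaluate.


Penetration = 0.91 / 1.7 x 100 = 53.5%
Target: 64%
Meets target: No


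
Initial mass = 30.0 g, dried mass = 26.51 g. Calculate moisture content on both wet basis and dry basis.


Moisture lost = 30.0 - 26.51 = 3.49 g
Wet basis MC = 3.49 / 30.0 x 100 = 11.6%
Dry basis MC = 3.49 / 26.51 x 100 = 13.2%


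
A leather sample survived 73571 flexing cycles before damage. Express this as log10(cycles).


4.87

log10(73571) = 4.87


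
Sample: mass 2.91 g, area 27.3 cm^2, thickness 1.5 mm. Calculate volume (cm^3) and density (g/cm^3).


Thickness in cm = 1.5 / 10 = 0.15 cm
Volume = 27.3 x 0.15 = 4.095 cm^3
Density = 2.91 / 4.095 = 0.711 g/cm^3


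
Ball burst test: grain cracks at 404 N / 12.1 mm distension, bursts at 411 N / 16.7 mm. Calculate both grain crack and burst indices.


Crack index = 404 / 12.1 = 33.4 N/mm
Burst index = 411 / 16.7 = 24.6 N/mm


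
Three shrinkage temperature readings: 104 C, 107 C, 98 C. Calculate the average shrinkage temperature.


103.0 C


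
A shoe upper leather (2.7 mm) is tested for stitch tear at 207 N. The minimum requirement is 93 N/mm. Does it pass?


STS = 76.7 N/mm
Passes: No


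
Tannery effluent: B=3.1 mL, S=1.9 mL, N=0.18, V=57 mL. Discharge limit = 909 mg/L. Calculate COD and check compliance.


COD = (3.1 - 1.9) x 0.18 x 8000 / 57 = 30.3 mg/L
Limit: 909 mg/L
Compliant: Yes


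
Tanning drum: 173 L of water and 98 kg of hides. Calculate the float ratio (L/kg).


Float ratio = water / hide weight
Ratio = 173 / 98 = 1.8


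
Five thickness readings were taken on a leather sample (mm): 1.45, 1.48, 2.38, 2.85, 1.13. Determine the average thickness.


Sum = 1.45 + 1.48 + 2.38 + 2.85 + 1.13 = 9.29
Average = 9.29 / 5 = 1.86 mm


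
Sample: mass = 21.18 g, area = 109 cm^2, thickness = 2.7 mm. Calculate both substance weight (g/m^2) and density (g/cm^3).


SW = 21.18 / 109 x 10000 = 1943.1 g/m^2
Volume = 109 x 2.7 / 10 = 29.43 cm^3
Density = 21.18 / 29.43 = 0.720 g/cm^3


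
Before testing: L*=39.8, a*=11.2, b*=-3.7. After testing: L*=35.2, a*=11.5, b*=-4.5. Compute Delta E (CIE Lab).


dL = 35.2 - 39.8 = -4.6
da = 11.5 - 11.2 = 0.3
db = -4.5 - (-3.7) = -0.8
dE = sqrt((-4.6)^2 + (0.3)^2 + (-0.8)^2) = 4.68


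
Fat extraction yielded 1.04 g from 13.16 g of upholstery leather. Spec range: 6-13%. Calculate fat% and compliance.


Fat% = 1.04 / 13.16 x 100 = 7.9%
Spec range: 6-13%
Compliant: Yes


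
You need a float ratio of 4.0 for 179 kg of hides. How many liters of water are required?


Water = hide weight x target ratio
Water = 179 x 4.0 = 716.0 L


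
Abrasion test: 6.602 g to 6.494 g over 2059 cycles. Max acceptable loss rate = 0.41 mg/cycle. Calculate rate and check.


Loss = 6.602 - 6.494 = 0.108 g
Rate = 0.108 g / 2059 cycles x 1000 = 0.052 mg/cycle
Max = 0.41 mg/cycle
Passes: Yes


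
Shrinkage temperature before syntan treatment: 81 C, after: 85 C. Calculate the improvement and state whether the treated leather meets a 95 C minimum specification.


Improvement = 4 C
Meets 95 C spec: No


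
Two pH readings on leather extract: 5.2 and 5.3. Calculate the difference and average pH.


Difference = |5.2 - 5.3| = 0.1
Average = (5.2 + 5.3) / 2 = 5.25


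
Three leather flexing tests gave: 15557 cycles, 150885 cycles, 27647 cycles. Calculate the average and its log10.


Average = (15557 + 150885 + 27647) / 3 = 64696 cycles
log10(64696) = 4.81


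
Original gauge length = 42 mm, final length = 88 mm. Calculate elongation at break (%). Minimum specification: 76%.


Extension = 88 - 42 = 46 mm
Elongation = 46 / 42 x 100 = 109.5%
Minimum required: 76%
Meets specification: Yes


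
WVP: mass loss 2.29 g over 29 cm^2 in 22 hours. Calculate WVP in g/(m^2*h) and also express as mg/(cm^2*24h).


WVP = 2.29 / (29 x 22) x 10000 = 35.89 g/(m^2*h)
Mass loss in mg = 2.29 x 1000 = 2290 mg
Per cm^2 per 24h in mg: 2290 x 24 / (29 x 22) = 54960 / 638 = 86.14 mg/(cm^2*24h)


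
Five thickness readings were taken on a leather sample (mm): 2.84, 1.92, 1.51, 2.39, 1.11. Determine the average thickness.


1.95 mm

Sum = 2.84 + 1.92 + 1.51 + 2.39 + 1.11 = 9.77
Average = 9.77 / 5 = 1.95 mm


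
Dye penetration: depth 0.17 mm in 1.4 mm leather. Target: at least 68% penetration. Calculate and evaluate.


Penetration = 12.1%
Meets target: No

Penetration = 0.17 / 1.4 x 100 = 12.1%
Target: 68%
Meets target: No


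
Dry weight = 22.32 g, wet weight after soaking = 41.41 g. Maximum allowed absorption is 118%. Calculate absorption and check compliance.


WA = (41.41 - 22.32) / 22.32 x 100 = 85.5%
Maximum allowed: 118%
Compliant: Yes


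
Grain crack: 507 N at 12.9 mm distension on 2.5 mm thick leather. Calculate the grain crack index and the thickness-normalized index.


Crack index = 39.3 N/mm
Normalized index = 15.7 N/mm per mm


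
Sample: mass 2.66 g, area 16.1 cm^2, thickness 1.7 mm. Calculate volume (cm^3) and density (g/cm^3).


Thickness in cm = 1.7 / 10 = 0.17 cm
Volume = 16.1 x 0.17 = 2.737 cm^3
Density = 2.66 / 2.737 = 0.972 g/cm^3


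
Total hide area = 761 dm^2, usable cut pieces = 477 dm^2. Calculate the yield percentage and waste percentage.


Yield = 62.7%
Waste = 37.3%


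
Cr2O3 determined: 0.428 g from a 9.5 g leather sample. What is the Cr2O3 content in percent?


Cr2O3% = 0.428 / 9.5 x 100
Cr2O3% = 4.51%


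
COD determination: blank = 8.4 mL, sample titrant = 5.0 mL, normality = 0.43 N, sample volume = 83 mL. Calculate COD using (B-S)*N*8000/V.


140.9 mg/L

COD = (8.4 - 5.0) x 0.43 x 8000 / 83
COD = 3.4 x 0.43 x 8000 / 83
COD = 140.9 mg/L


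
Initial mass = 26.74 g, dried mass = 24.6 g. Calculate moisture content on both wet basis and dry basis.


Moisture lost = 26.74 - 24.6 = 2.14 g
Wet basis MC = 2.14 / 26.74 x 100 = 8.0%
Dry basis MC = 2.14 / 24.6 x 100 = 8.7%


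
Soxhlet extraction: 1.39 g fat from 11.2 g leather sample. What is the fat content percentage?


Fat content = 1.39 / 11.2 x 100
Fat = 12.4%


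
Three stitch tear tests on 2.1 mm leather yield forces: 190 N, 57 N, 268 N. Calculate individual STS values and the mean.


STS1 = 190 / 2.1 = 90.5 N/mm
STS2 = 57 / 2.1 = 27.1 N/mm
STS3 = 268 / 2.1 = 127.6 N/mm
Mean = (90.5 + 27.1 + 127.6) / 3 = 81.7 N/mm


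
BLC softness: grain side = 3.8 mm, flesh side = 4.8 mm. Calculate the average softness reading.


Average = (3.8 + 4.8) / 2
Average = 4.30 mm


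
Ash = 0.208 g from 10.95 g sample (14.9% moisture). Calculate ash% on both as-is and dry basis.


As-is ash = 1.90%
Dry-basis ash = 2.23%

As-is ash% = 0.208 / 10.95 x 100 = 1.90%
Dry mass = 10.95 x (100 - 14.9) / 100 = 9.31845 g
Dry-basis ash% = 0.208 / 9.31845 x 100 = 2.23%


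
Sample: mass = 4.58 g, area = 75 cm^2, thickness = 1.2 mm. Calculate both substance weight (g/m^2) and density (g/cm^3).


Substance weight = 610.7 g/m^2
Density = 0.509 g/cm^3

SW = 4.58 / 75 x 10000 = 610.7 g/m^2
Volume = 75 x 1.2 / 10 = 9.00 cm^3
Density = 4.58 / 9.00 = 0.509 g/cm^3


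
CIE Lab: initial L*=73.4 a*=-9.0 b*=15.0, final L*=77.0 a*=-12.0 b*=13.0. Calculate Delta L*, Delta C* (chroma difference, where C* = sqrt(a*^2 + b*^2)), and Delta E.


Delta L* = 77.0 - 73.4 = 3.6
C1* = sqrt((-9.0)^2 + (15.0)^2) = 17.493
C2* = sqrt((-12.0)^2 + (13.0)^2) = 17.692
Delta C* = 17.692 - 17.493 = 0.20
Delta E = sqrt((3.6)^2 + (-3.0)^2 + (-2.0)^2) = 5.10


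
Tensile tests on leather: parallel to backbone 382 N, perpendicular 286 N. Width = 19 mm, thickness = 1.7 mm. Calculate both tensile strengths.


Parallel = 11.83 N/mm^2
Perpendicular = 8.85 N/mm^2


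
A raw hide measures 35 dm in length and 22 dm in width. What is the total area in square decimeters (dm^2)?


Area = length x width
Area = 35 x 22 = 770 dm^2


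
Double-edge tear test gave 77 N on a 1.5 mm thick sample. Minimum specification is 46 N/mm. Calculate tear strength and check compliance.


Tear strength = 77 / 1.5 = 51.3 N/mm
Required minimum = 46 N/mm
Compliant: Yes


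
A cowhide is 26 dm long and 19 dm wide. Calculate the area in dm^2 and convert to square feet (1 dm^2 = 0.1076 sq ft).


Area = 26 x 19 = 494 dm^2
Conversion: 494 x 0.1076 = 53.15 sq ft


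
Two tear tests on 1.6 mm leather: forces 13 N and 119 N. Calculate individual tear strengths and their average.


Tear 1 = 13 / 1.6 = 8.1 N/mm
Tear 2 = 119 / 1.6 = 74.4 N/mm
Average = (8.1 + 74.4) / 2 = 41.3 N/mm


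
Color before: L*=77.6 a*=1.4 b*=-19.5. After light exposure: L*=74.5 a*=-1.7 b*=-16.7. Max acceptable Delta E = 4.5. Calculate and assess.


dL = -3.1, da = -3.1, db = 2.8
dE = sqrt((-3.1)^2 + (-3.1)^2 + (2.8)^2) = 5.20
Max = 4.5
Passes: No


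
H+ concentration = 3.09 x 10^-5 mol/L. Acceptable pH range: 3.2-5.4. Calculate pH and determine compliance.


pH = -log10(3.09 x 10^-5) = 4.51
Range: 3.2 to 5.4
Compliant: Yes


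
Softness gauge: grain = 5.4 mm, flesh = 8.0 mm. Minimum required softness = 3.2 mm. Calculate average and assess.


Average = (5.4 + 8.0) / 2 = 6.70 mm
Minimum = 3.2 mm
Meets requirement: Yes


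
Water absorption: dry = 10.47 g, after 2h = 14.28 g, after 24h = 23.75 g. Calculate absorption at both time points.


2h absorption = 36.4%
24h absorption = 126.8%

WA (2h) = (14.28 - 10.47) / 10.47 x 100 = 36.4%
WA (24h) = (23.75 - 10.47) / 10.47 x 100 = 126.8%


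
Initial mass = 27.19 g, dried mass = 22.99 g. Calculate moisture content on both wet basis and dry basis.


Wet basis = 15.4%
Dry basis = 18.3%

Moisture lost = 27.19 - 22.99 = 4.20 g
Wet basis MC = 4.20 / 27.19 x 100 = 15.4%
Dry basis MC = 4.20 / 22.99 x 100 = 18.3%


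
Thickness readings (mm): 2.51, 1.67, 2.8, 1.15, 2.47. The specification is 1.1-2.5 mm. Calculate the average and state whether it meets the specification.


Average = 2.12 mm
Within specification: Yes

Sum = 10.60
Average = 10.60 / 5 = 2.12 mm
Specification range: 1.1 to 2.5 mm
Within spec: Yes


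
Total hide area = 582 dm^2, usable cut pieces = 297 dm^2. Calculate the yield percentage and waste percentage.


Yield = 297 / 582 x 100 = 51.0%
Waste = 582 - 297 = 285 dm^2
Waste% = 100 - 51.0 = 49.0%


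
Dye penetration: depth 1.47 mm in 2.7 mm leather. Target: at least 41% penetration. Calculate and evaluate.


Penetration = 1.47 / 2.7 x 100 = 54.4%
Target: 41%
Meets target: Yes
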